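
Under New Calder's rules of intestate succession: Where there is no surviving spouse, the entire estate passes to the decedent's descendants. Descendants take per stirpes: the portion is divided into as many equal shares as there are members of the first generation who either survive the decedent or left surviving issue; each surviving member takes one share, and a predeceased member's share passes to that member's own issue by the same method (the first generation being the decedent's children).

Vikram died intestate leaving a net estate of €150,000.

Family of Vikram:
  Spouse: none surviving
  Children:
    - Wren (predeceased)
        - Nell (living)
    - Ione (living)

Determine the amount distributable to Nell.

The entire €150,000 passes to the descendants.
That amount (€150,000) is divided into 2 shares of €75,000: Ione takes €75,000; Wren's €75,000 share passes to Wren's issue.
Wren's share (€75,000) passes entirely to Nell.

Nell receives €75,000.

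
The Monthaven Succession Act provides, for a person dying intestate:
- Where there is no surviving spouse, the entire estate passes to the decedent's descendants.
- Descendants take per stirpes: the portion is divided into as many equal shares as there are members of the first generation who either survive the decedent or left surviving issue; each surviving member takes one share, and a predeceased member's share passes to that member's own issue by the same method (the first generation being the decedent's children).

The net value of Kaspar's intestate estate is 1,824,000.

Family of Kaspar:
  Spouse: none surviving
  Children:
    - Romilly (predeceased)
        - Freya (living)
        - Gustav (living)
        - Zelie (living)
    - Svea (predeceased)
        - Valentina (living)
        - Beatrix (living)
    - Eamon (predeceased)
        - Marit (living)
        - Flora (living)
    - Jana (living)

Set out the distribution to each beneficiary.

The entire 1,824,000 passes to the descendants.
That amount (1,824,000) is divided into 4 shares of 456,000: Jana takes 456,000; Romilly's 456,000 share passes to Romilly's issue; Svea's 456,000 share passes to Svea's issue; Eamon's 456,000 share passes to Eamon's issue.
Romilly's share (456,000) is divided into 3 shares of 152,000: Freya, Gustav, and Zelie each take 152,000.
Svea's share (456,000) is divided into 2 shares of 228,000: Valentina and Beatrix each take 228,000.
Eamon's share (456,000) is divided into 2 shares of 228,000: Marit and Flora each take 228,000.

Freya: 152,000; Gustav: 152,000; Zelie: 152,000; Valentina: 228,000; Beatrix: 228,000; Marit: 228,000; Flora: 228,000; Jana: 456,000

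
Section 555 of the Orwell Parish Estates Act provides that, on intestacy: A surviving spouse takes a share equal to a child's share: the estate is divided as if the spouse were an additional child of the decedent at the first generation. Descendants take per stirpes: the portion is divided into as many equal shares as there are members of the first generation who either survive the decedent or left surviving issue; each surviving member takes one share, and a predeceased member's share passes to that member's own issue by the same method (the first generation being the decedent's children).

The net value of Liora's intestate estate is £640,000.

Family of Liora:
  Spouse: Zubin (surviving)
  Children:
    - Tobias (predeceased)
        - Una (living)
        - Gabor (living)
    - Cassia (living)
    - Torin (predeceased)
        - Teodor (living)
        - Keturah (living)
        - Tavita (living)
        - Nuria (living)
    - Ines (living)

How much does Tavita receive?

Tavita receives £32,000.

The spouse counts as an additional share at the children's level, so there are 5 primary shares of £128,000. Zubin takes one such share (£128,000).
The children's combined portion (£512,000) is divided into 4 shares of £128,000: Cassia and Ines each take £128,000; Tobias's £128,000 share passes to Tobias's issue; Torin's £128,000 share passes to Torin's issue.
Tobias's share (£128,000) is divided into 2 shares of £64,000: Una and Gabor each take £64,000.
Torin's share (£128,000) is divided into 4 shares of £32,000: Teodor, Keturah, Tavita, and Nuria each take £32,000.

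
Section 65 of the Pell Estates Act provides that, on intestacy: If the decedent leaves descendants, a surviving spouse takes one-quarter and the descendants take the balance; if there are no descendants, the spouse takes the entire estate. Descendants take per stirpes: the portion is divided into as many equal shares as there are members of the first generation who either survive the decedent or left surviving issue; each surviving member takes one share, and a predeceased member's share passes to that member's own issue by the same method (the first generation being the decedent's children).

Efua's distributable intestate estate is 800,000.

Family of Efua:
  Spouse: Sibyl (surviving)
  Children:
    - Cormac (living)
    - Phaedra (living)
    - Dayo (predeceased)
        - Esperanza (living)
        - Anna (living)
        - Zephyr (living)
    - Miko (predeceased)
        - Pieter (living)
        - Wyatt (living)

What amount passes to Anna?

Anna receives 50,000.

Sibyl takes one-quarter of 800,000 = 200,000. The remaining 600,000 passes to the descendants.
The descendants' portion (600,000) is divided into 4 shares of 150,000: Cormac and Phaedra each take 150,000; Dayo's 150,000 share passes to Dayo's issue; Miko's 150,000 share passes to Miko's issue.
Dayo's share (150,000) is divided into 3 shares of 50,000: Esperanza, Anna, and Zephyr each take 50,000.
Miko's share (150,000) is divided into 2 shares of 75,000: Pieter and Wyatt each take 75,000.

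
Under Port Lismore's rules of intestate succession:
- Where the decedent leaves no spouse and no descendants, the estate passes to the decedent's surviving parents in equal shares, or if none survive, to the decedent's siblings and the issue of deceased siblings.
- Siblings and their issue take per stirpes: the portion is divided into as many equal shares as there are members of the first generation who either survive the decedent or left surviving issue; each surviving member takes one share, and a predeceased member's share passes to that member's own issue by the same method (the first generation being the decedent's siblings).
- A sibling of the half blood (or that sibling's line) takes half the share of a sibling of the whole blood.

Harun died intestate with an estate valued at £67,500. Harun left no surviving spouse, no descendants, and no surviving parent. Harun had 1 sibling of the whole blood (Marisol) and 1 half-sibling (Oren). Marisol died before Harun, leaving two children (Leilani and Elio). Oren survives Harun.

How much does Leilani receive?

Leilani receives £22,500.

The entire £67,500 passes to the siblings and their issue.
Counting each half-blood sibling's line as half a unit, there are 3/2 units in £67,500, so one unit is £45,000. Whole-blood lines (Marisol) take £45,000 each; half-blood lines (Oren) take £22,500 each.
Marisol's share (£45,000) is divided into 2 shares of £22,500: Leilani and Elio each take £22,500.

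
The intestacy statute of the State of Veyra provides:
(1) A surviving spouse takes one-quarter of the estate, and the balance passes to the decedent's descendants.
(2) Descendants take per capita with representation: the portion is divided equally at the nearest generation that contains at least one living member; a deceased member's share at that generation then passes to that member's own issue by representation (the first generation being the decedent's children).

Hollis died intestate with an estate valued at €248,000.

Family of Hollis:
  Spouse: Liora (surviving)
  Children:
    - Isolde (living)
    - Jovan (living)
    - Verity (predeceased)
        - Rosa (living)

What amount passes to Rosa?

Rosa receives €62,000.

Liora takes one-quarter of €248,000 = €62,000. The remaining €186,000 passes to the descendants.
The descendants' portion (€186,000) is divided into 3 shares of €62,000: Isolde and Jovan each take €62,000; Verity's €62,000 share passes to Verity's issue.
Verity's share (€62,000) passes entirely to Rosa.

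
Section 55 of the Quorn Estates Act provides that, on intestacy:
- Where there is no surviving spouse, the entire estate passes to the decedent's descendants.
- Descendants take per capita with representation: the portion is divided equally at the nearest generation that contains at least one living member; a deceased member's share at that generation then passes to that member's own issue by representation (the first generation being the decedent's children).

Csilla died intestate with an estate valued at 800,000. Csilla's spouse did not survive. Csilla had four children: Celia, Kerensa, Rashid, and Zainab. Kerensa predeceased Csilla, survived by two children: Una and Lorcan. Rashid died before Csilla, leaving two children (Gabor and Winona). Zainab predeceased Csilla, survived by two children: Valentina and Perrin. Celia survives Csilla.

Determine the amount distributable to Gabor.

Gabor receives 100,000.

The entire 800,000 passes to the descendants.
That amount (800,000) is divided into 4 shares of 200,000: Celia takes 200,000; Kerensa's 200,000 share passes to Kerensa's issue; Rashid's 200,000 share passes to Rashid's issue; Zainab's 200,000 share passes to Zainab's issue.
Kerensa's share (200,000) is divided into 2 shares of 100,000: Una and Lorcan each take 100,000.
Rashid's share (200,000) is divided into 2 shares of 100,000: Gabor and Winona each take 100,000.
Zainab's share (200,000) is divided into 2 shares of 100,000: Valentina and Perrin each take 100,000.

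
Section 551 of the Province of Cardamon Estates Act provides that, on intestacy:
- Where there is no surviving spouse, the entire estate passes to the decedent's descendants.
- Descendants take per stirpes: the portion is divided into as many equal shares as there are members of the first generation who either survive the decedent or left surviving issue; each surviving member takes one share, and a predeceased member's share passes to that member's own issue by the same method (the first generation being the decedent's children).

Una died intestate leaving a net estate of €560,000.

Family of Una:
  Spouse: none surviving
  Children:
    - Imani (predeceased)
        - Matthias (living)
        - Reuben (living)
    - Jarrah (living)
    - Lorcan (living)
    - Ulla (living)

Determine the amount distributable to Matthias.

Matthias receives €70,000.

The entire €560,000 passes to the descendants.
That amount (€560,000) is divided into 4 shares of €140,000: Jarrah, Lorcan, and Ulla each take €140,000; Imani's €140,000 share passes to Imani's issue.
Imani's share (€140,000) is divided into 2 shares of €70,000: Matthias and Reuben each take €70,000.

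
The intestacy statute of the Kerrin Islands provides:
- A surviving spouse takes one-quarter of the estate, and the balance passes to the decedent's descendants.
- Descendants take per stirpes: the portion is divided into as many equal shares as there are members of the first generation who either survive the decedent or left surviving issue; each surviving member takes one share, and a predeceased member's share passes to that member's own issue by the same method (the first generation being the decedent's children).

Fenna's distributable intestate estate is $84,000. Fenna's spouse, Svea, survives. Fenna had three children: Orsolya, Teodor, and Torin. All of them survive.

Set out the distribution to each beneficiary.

Svea: $21,000; Orsolya: $21,000; Teodor: $21,000; Torin: $21,000

Svea takes one-quarter of $84,000 = $21,000. The remaining $63,000 passes to the descendants.
The descendants' portion ($63,000) is divided into 3 shares of $21,000: Orsolya, Teodor, and Torin each take $21,000.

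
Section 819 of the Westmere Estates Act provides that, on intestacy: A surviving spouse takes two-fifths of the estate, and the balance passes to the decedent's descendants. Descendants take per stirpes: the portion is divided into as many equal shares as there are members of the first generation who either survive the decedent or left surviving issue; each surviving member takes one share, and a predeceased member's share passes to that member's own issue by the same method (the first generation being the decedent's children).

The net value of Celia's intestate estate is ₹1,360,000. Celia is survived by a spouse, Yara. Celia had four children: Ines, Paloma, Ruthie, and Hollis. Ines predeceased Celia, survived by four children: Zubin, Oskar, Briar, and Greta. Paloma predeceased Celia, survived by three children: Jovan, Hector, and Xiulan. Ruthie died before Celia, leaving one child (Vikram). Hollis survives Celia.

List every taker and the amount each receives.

Yara: ₹544,000; Zubin: ₹51,000; Oskar: ₹51,000; Briar: ₹51,000; Greta: ₹51,000; Jovan: ₹68,000; Hector: ₹68,000; Xiulan: ₹68,000; Vikram: ₹204,000; Hollis: ₹204,000

Yara takes two-fifths of ₹1,360,000 = ₹544,000. The remaining ₹816,000 passes to the descendants.
The descendants' portion (₹816,000) is divided into 4 shares of ₹204,000: Hollis takes ₹204,000; Ines's ₹204,000 share passes to Ines's issue; Paloma's ₹204,000 share passes to Paloma's issue; Ruthie's ₹204,000 share passes to Ruthie's issue.
Ines's share (₹204,000) is divided into 4 shares of ₹51,000: Zubin, Oskar, Briar, and Greta each take ₹51,000.
Paloma's share (₹204,000) is divided into 3 shares of ₹68,000: Jovan, Hector, and Xiulan each take ₹68,000.
Ruthie's share (₹204,000) passes entirely to Vikram.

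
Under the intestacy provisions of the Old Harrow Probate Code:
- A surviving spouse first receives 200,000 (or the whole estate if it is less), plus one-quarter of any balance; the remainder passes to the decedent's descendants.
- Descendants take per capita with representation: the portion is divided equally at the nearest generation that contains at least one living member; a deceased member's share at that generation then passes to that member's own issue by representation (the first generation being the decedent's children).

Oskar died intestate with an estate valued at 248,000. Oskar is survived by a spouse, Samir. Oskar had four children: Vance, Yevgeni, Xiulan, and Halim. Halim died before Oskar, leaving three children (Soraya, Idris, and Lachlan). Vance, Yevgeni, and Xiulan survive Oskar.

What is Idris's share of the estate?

Samir first takes 200,000, leaving a balance of 48,000. Samir then takes one-quarter of the balance (12,000), for a total of 212,000. The remaining 36,000 passes to the descendants.
The descendants' portion (36,000) is divided into 4 shares of 9,000: Vance, Yevgeni, and Xiulan each take 9,000; Halim's 9,000 share passes to Halim's issue.
Halim's share (9,000) is divided into 3 shares of 3,000: Soraya, Idris, and Lachlan each take 3,000.

Idris receives 3,000.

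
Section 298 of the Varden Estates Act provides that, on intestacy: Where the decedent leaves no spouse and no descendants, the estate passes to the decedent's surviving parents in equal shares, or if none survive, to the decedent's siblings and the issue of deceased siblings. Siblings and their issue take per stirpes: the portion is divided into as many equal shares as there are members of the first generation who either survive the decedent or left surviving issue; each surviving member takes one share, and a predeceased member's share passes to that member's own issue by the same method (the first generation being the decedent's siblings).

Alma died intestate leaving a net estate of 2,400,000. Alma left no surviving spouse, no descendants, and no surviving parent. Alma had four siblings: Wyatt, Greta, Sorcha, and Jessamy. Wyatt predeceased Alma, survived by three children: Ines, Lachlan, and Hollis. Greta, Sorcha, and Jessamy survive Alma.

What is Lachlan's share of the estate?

The entire 2,400,000 passes to the siblings and their issue.
That amount (2,400,000) is divided into 4 shares of 600,000: Greta, Sorcha, and Jessamy each take 600,000; Wyatt's 600,000 share passes to Wyatt's issue.
Wyatt's share (600,000) is divided into 3 shares of 200,000: Ines, Lachlan, and Hollis each take 200,000.

Lachlan receives 200,000.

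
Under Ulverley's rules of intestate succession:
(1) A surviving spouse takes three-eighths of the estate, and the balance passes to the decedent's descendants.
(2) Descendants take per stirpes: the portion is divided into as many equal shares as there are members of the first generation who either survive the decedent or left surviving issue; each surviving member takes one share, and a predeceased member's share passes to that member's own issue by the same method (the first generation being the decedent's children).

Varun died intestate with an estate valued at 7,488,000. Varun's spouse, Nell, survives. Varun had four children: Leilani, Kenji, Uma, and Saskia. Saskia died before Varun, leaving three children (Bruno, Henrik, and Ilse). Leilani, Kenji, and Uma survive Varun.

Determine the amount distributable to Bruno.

Bruno receives 390,000.

Nell takes three-eighths of 7,488,000 = 2,808,000. The remaining 4,680,000 passes to the descendants.
The descendants' portion (4,680,000) is divided into 4 shares of 1,170,000: Leilani, Kenji, and Uma each take 1,170,000; Saskia's 1,170,000 share passes to Saskia's issue.
Saskia's share (1,170,000) is divided into 3 shares of 390,000: Bruno, Henrik, and Ilse each take 390,000.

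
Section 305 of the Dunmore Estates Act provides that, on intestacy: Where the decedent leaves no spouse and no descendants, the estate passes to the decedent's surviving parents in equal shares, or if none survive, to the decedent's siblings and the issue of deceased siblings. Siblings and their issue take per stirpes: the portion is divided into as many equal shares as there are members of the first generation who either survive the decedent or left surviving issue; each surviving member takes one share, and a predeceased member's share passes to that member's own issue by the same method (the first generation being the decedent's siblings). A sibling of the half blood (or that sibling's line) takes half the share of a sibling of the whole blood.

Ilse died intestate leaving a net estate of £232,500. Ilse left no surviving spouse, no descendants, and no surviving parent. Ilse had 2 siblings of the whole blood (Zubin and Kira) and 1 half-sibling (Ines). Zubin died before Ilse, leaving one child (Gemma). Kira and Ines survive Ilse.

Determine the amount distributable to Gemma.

Gemma receives £93,000.

The entire £232,500 passes to the siblings and their issue.
Counting each half-blood sibling's line as half a unit, there are 5/2 units in £232,500, so one unit is £93,000. Whole-blood lines (Zubin and Kira) take £93,000 each; half-blood lines (Ines) take £46,500 each.
Zubin's share (£93,000) passes entirely to Gemma.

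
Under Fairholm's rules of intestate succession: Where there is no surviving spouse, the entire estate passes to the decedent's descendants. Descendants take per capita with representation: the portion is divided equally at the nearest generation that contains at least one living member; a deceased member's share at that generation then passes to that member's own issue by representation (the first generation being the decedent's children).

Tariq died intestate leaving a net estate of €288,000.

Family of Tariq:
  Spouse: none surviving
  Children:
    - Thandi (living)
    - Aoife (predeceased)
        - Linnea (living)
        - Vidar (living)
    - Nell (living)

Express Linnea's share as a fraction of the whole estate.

Linnea receives 1/6 of the estate.

The entire €288,000 passes to the descendants.
That amount (€288,000) is divided into 3 shares of €96,000: Thandi and Nell each take €96,000; Aoife's €96,000 share passes to Aoife's issue.
Aoife's share (€96,000) is divided into 2 shares of €48,000: Linnea and Vidar each take €48,000.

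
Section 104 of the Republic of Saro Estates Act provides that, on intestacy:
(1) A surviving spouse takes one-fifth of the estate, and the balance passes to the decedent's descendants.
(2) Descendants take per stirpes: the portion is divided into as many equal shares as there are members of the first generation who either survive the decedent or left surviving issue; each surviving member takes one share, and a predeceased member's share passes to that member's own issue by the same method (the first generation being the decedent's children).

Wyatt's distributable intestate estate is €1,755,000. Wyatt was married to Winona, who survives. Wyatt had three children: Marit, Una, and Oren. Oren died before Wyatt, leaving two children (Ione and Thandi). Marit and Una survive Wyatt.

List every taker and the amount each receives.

Winona: €351,000; Marit: €468,000; Una: €468,000; Ione: €234,000; Thandi: €234,000

Winona takes one-fifth of €1,755,000 = €351,000. The remaining €1,404,000 passes to the descendants.
The descendants' portion (€1,404,000) is divided into 3 shares of €468,000: Marit and Una each take €468,000; Oren's €468,000 share passes to Oren's issue.
Oren's share (€468,000) is divided into 2 shares of €234,000: Ione and Thandi each take €234,000.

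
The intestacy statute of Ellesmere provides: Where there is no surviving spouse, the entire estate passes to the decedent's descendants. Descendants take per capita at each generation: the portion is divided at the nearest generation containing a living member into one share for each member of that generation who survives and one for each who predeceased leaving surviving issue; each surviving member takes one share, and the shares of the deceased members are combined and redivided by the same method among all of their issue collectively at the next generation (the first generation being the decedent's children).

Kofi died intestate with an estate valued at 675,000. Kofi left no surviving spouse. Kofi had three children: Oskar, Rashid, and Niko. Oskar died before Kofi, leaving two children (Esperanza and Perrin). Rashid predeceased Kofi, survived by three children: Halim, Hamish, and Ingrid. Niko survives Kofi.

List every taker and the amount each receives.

Esperanza: 90,000; Perrin: 90,000; Halim: 90,000; Hamish: 90,000; Ingrid: 90,000; Niko: 225,000

The entire 675,000 passes to the descendants.
That amount (675,000) is divided at the children's generation into 3 shares of 225,000. Niko takes 225,000. The 2 shares of the deceased (Oskar and Rashid) are combined into a pool of 450,000.
That pool (450,000) is divided at the grandchildren's generation equally among Esperanza, Perrin, Halim, Hamish, and Ingrid: 90,000 each.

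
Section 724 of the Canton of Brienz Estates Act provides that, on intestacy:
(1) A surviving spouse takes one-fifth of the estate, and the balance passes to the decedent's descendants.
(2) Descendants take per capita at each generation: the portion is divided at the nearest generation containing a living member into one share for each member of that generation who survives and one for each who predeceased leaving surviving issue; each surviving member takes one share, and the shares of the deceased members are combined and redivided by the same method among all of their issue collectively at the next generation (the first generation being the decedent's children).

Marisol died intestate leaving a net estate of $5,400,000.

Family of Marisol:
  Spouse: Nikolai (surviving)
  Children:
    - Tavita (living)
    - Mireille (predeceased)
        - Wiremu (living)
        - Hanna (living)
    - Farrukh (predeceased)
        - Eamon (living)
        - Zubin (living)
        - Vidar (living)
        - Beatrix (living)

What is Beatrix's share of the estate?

Nikolai takes one-fifth of $5,400,000 = $1,080,000. The remaining $4,320,000 passes to the descendants.
The descendants' portion ($4,320,000) is divided at the children's generation into 3 shares of $1,440,000. Tavita takes $1,440,000. The 2 shares of the deceased (Mireille and Farrukh) are combined into a pool of $2,880,000.
That pool ($2,880,000) is divided at the grandchildren's generation equally among Wiremu, Hanna, Eamon, Zubin, Vidar, and Beatrix: $480,000 each.

Beatrix receives $480,000.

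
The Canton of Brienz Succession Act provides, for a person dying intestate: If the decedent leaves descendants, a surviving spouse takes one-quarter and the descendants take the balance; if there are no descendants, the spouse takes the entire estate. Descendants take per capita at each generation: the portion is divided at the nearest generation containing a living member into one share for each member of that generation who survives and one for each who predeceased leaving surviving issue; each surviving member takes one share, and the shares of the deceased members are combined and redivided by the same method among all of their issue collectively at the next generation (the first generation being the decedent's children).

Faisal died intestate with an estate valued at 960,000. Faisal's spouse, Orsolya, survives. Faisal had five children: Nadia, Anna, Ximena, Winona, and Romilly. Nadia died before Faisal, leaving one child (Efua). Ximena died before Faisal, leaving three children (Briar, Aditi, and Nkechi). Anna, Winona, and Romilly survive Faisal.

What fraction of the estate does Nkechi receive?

Orsolya takes one-quarter of 960,000 = 240,000. The remaining 720,000 passes to the descendants.
The descendants' portion (720,000) is divided at the children's generation into 5 shares of 144,000. Anna, Winona, and Romilly each take 144,000. The 2 shares of the deceased (Nadia and Ximena) are combined into a pool of 288,000.
That pool (288,000) is divided at the grandchildren's generation equally among Efua, Briar, Aditi, and Nkechi: 72,000 each.

Nkechi receives 3/40 of the estate.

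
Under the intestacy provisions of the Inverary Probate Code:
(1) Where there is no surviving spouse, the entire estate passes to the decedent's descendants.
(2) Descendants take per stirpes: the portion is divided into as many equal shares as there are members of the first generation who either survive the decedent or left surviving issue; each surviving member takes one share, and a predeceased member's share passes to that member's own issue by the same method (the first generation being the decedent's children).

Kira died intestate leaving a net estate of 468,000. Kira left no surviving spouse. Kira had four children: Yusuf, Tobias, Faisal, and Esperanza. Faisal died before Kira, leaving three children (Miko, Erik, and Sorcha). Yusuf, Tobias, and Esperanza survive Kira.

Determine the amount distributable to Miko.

Miko receives 39,000.

The entire 468,000 passes to the descendants.
That amount (468,000) is divided into 4 shares of 117,000: Yusuf, Tobias, and Esperanza each take 117,000; Faisal's 117,000 share passes to Faisal's issue.
Faisal's share (117,000) is divided into 3 shares of 39,000: Miko, Erik, and Sorcha each take 39,000.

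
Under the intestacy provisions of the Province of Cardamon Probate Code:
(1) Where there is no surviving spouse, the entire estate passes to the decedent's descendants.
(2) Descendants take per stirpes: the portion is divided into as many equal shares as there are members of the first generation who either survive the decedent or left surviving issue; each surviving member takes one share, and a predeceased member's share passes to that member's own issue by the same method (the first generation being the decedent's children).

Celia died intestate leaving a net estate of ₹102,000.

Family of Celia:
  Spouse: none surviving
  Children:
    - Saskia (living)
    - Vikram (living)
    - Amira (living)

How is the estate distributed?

Saskia: ₹34,000; Vikram: ₹34,000; Amira: ₹34,000

The entire ₹102,000 passes to the descendants.
That amount (₹102,000) is divided into 3 shares of ₹34,000: Saskia, Vikram, and Amira each take ₹34,000.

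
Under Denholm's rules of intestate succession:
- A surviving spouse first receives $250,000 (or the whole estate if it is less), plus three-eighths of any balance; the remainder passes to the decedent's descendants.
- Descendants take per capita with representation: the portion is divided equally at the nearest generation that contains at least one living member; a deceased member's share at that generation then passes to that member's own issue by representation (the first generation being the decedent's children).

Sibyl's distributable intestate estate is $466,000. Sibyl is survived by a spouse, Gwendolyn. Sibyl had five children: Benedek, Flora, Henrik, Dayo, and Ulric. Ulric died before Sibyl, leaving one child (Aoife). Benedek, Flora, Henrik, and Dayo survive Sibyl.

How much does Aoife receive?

Aoife receives $27,000.

Gwendolyn first takes $250,000, leaving a balance of $216,000. Gwendolyn then takes three-eighths of the balance ($81,000), for a total of $331,000. The remaining $135,000 passes to the descendants.
The descendants' portion ($135,000) is divided into 5 shares of $27,000: Benedek, Flora, Henrik, and Dayo each take $27,000; Ulric's $27,000 share passes to Ulric's issue.
Ulric's share ($27,000) passes entirely to Aoife.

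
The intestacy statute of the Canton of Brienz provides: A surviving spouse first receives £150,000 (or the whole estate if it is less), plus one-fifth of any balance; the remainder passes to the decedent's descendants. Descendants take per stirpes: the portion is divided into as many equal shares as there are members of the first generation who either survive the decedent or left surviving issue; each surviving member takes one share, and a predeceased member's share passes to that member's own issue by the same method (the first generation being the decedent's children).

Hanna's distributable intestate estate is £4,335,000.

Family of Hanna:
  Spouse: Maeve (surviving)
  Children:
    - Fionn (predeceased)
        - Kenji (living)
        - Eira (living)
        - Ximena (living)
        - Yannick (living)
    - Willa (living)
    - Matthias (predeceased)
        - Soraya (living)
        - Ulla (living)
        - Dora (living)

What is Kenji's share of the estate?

Maeve first takes £150,000, leaving a balance of £4,185,000. Maeve then takes one-fifth of the balance (£837,000), for a total of £987,000. The remaining £3,348,000 passes to the descendants.
The descendants' portion (£3,348,000) is divided into 3 shares of £1,116,000: Willa takes £1,116,000; Fionn's £1,116,000 share passes to Fionn's issue; Matthias's £1,116,000 share passes to Matthias's issue.
Fionn's share (£1,116,000) is divided into 4 shares of £279,000: Kenji, Eira, Ximena, and Yannick each take £279,000.
Matthias's share (£1,116,000) is divided into 3 shares of £372,000: Soraya, Ulla, and Dora each take £372,000.

Kenji receives £279,000.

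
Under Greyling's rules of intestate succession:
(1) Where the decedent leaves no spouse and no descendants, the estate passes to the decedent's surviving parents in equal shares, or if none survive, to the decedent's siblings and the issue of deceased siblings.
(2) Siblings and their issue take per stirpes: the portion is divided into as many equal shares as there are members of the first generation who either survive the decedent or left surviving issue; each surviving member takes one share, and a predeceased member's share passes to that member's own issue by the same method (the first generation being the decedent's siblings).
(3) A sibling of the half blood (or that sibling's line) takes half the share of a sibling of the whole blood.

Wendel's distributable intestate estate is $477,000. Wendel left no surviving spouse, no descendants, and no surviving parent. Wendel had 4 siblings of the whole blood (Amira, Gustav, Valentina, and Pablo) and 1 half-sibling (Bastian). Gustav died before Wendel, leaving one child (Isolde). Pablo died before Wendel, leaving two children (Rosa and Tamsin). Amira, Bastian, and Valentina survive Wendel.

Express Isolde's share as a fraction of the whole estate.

Isolde receives 2/9 of the estate.

The entire $477,000 passes to the siblings and their issue.
Counting each half-blood sibling's line as half a unit, there are 9/2 units in $477,000, so one unit is $106,000. Whole-blood lines (Amira, Gustav, Valentina, and Pablo) take $106,000 each; half-blood lines (Bastian) take $53,000 each.
Gustav's share ($106,000) passes entirely to Isolde.
Pablo's share ($106,000) is divided into 2 shares of $53,000: Rosa and Tamsin each take $53,000.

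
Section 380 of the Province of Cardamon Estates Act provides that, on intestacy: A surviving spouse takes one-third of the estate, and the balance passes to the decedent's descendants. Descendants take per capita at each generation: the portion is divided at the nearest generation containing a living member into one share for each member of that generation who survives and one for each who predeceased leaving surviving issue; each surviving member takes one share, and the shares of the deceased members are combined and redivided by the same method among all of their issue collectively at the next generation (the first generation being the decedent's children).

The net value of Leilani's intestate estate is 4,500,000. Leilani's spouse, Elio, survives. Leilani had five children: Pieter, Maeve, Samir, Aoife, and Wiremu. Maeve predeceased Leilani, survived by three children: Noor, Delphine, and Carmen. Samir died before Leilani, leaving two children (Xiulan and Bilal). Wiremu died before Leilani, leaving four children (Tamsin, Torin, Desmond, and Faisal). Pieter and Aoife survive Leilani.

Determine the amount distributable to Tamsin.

Tamsin receives 200,000.

Elio takes one-third of 4,500,000 = 1,500,000. The remaining 3,000,000 passes to the descendants.
The descendants' portion (3,000,000) is divided at the children's generation into 5 shares of 600,000. Pieter and Aoife each take 600,000. The 3 shares of the deceased (Maeve, Samir, and Wiremu) are combined into a pool of 1,800,000.
That pool (1,800,000) is divided at the grandchildren's generation equally among Noor, Delphine, Carmen, Xiulan, Bilal, Tamsin, Torin, Desmond, and Faisal: 200,000 each.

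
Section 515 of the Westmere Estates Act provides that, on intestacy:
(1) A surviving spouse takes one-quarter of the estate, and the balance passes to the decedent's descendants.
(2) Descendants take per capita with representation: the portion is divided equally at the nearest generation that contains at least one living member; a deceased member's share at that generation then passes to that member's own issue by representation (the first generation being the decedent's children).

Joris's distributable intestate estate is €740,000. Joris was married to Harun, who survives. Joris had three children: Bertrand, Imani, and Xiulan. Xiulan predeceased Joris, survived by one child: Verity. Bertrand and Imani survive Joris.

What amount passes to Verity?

Verity receives €185,000.

Harun takes one-quarter of €740,000 = €185,000. The remaining €555,000 passes to the descendants.
The descendants' portion (€555,000) is divided into 3 shares of €185,000: Bertrand and Imani each take €185,000; Xiulan's €185,000 share passes to Xiulan's issue.
Xiulan's share (€185,000) passes entirely to Verity.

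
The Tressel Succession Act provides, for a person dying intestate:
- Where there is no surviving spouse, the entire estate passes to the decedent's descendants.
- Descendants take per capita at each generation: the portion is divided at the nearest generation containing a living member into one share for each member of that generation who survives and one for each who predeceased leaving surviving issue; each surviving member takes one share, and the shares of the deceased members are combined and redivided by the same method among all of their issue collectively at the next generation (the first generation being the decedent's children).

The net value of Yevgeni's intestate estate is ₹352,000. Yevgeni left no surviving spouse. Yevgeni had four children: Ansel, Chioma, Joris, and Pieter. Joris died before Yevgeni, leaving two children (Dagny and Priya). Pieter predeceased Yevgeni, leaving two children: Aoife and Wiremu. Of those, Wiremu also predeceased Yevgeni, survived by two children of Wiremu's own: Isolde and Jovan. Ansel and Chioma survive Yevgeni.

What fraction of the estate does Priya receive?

The entire ₹352,000 passes to the descendants.
That amount (₹352,000) is divided at the children's generation into 4 shares of ₹88,000. Ansel and Chioma each take ₹88,000. The 2 shares of the deceased (Joris and Pieter) are combined into a pool of ₹176,000.
That pool (₹176,000) is divided at the grandchildren's generation into 4 shares of ₹44,000. Dagny, Priya, and Aoife each take ₹44,000. The remaining share for the deceased Wiremu (₹44,000) is carried to the next generation.
That pool (₹44,000) is divided at the great-grandchildren's generation equally among Isolde and Jovan: ₹22,000 each.

Priya receives 1/8 of the estate.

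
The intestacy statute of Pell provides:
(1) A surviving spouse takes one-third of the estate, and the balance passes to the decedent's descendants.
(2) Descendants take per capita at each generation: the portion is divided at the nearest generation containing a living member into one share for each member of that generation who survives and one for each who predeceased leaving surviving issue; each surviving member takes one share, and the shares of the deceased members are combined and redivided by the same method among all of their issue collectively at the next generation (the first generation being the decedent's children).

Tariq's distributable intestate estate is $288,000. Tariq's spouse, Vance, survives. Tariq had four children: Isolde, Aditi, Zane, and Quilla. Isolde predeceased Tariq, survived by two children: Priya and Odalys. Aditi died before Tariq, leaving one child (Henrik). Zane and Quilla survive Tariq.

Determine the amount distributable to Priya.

Vance takes one-third of $288,000 = $96,000. The remaining $192,000 passes to the descendants.
The descendants' portion ($192,000) is divided at the children's generation into 4 shares of $48,000. Zane and Quilla each take $48,000. The 2 shares of the deceased (Isolde and Aditi) are combined into a pool of $96,000.
That pool ($96,000) is divided at the grandchildren's generation equally among Priya, Odalys, and Henrik: $32,000 each.

Priya receives $32,000.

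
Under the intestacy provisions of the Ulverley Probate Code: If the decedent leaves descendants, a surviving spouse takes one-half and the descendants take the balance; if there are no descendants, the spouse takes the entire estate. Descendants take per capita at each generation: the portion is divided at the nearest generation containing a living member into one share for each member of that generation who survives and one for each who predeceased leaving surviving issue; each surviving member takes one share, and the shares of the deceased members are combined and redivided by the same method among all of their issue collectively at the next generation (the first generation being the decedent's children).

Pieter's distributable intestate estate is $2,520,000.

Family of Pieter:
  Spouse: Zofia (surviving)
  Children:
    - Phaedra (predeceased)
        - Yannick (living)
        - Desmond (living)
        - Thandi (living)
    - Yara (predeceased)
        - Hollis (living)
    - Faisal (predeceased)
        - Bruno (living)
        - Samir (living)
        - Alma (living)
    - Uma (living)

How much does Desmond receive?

Zofia takes one-half of $2,520,000 = $1,260,000. The remaining $1,260,000 passes to the descendants.
The descendants' portion ($1,260,000) is divided at the children's generation into 4 shares of $315,000. Uma takes $315,000. The 3 shares of the deceased (Phaedra, Yara, and Faisal) are combined into a pool of $945,000.
That pool ($945,000) is divided at the grandchildren's generation equally among Yannick, Desmond, Thandi, Hollis, Bruno, Samir, and Alma: $135,000 each.

Desmond receives $135,000.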